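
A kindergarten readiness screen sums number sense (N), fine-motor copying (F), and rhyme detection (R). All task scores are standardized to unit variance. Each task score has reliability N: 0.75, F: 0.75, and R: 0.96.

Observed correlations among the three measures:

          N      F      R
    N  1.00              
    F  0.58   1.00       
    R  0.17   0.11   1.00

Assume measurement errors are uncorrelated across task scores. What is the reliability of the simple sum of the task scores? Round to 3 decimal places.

Var(N+F+R) = 3 + 2·[0.58 + 0.17 + 0.11] = 3 + 1.72 = 4.72.
With uncorrelated errors the cross-covariances are all true-score covariance, so they carry over unchanged; only the diagonal terms shrink to ρᵢσᵢ².
True-score variance = [0.75 + 0.75 + 0.96] + 1.72 = 2.46 + 1.72 = 4.18.
Reliability = 4.18 / 4.72 = 0.886.

0.886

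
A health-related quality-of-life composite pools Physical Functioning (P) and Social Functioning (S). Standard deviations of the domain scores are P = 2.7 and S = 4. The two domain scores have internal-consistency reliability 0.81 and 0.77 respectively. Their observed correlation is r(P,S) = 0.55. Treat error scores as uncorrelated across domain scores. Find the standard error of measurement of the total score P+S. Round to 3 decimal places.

Var(total) = 23.29 + 11.88 = 35.17.
True-score variance = 18.2249 + 11.88 = 30.1049, so reliability = 0.8560.
Error variance = 35.17 − 30.1049 = 5.0651; SEM = √5.0651 = 2.251.

2.251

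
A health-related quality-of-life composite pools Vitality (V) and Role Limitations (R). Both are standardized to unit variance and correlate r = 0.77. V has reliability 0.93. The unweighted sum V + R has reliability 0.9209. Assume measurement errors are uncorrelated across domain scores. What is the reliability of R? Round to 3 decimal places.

Var(V+R) = 2 + 2·0.77 = 3.540.
True-score variance = ρ_V + ρ_R + 2·0.77, so 0.9209 = (0.93 + ρ_R + 1.54) / 3.540.
ρ_R = 0.9209·3.540 − 0.93 − 1.54 = 0.790.

0.790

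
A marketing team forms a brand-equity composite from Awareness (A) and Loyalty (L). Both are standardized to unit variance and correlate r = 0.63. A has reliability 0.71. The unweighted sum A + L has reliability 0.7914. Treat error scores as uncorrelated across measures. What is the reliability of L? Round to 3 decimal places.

Var(A+L) = 2 + 2·0.63 = 3.260.
True-score variance = ρ_A + ρ_L + 2·0.63, so 0.7914 = (0.71 + ρ_L + 1.26) / 3.260.
ρ_L = 0.7914·3.260 − 0.71 − 1.26 = 0.610.

0.610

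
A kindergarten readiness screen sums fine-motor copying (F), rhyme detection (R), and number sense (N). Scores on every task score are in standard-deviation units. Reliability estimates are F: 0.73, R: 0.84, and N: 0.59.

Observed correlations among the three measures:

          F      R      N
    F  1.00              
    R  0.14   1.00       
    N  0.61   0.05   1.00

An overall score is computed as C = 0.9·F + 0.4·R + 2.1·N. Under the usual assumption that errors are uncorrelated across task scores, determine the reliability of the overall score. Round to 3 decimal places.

0.739

Var(C) = 0.9² + 0.4² + 2.1² + 2·[0.36·0.14 + 1.89·0.61 + 0.84·0.05] = 5.38 + 2.4906 = 7.8706.
With uncorrelated errors the cross-covariances are all true-score covariance, so they carry over unchanged; only the diagonal terms shrink to ρᵢσᵢ².
True-score variance = [0.9²·0.73 + 0.4²·0.84 + 2.1²·0.59] + 2.4906 = 3.3276 + 2.4906 = 5.8182.
Reliability = 5.8182 / 7.8706 = 0.739.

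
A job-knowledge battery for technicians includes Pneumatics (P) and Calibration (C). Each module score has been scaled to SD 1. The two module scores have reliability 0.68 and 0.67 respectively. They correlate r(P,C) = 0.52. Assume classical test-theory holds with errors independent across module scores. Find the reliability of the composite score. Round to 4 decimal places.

0.7862

Var(P+C) = 2 + 2·[0.52] = 2 + 1.04 = 3.04.
With uncorrelated errors the cross-covariances are all true-score covariance, so they carry over unchanged; only the diagonal terms shrink to ρᵢσᵢ².
True-score variance = [0.68 + 0.67] + 1.04 = 1.35 + 1.04 = 2.39.
Reliability = 2.39 / 3.04 = 0.7862.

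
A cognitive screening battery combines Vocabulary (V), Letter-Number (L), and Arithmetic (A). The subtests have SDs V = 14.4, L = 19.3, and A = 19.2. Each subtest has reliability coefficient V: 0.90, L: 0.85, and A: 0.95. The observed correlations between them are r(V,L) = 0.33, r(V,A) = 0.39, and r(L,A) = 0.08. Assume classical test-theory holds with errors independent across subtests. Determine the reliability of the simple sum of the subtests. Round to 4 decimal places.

Var(V+L+A) = 14.4² + 19.3² + 19.2² + 2·[14.4·19.3·0.33 + 14.4·19.2·0.39 + 19.3·19.2·0.08] = 948.49 + 458.371 = 1406.86.
Under uncorrelated errors the observed covariances equal the true-score covariances, so only the own-variance terms attenuate.
True-score variance = [14.4²·0.90 + 19.3²·0.85 + 19.2²·0.95] + 458.371 = 853.448 + 458.371 = 1311.82.
Reliability = 1311.82 / 1406.86 = 0.9324.

0.9324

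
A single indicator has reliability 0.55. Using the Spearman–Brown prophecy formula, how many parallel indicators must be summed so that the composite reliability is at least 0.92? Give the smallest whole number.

10

k ≥ ρ*(1−ρ₁)/(ρ₁(1−ρ*)) = 0.92·0.45 / (0.55·0.08) = 9.409.
Smallest integer k = 10.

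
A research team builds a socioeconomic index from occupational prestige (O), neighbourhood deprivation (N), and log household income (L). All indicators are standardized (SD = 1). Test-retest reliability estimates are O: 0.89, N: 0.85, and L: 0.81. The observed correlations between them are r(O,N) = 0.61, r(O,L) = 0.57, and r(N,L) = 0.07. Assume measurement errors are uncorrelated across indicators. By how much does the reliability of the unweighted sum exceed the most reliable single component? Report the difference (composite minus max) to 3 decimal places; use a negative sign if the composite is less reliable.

0.028

Var(sum) = 3 + 2.5 = 5.5; true-score variance = 2.55 + 2.5 = 5.05; composite reliability = 0.9182.
Max component reliability = 0.8900.
Difference = 0.9182 − 0.8900 = 0.028.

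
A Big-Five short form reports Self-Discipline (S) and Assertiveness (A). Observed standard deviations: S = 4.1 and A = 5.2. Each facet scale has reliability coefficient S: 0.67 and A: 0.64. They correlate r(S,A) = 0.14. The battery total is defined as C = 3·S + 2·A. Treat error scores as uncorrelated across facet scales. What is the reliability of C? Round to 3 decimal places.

Var(C) = 3²·4.1² + 2²·5.2² + 2·[6·4.1·5.2·0.14] = 259.45 + 35.8176 = 295.268.
Because errors are independent across components, Cov(Tᵢ,Tⱼ) = Cov(Xᵢ,Xⱼ); the off-diagonal part of the true-score variance is the same as above.
True-score variance = [3²·4.1²·0.67 + 2²·5.2²·0.64] + 35.8176 = 170.587 + 35.8176 = 206.404.
Reliability = 206.404 / 295.268 = 0.699.

0.699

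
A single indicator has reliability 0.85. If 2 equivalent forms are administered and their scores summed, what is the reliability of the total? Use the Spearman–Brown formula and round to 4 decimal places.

ρ_k = kρ / (1 + (k−1)ρ) = 2·0.85 / (1 + 1·0.85) = 1.700 / 1.850 = 0.9189.

0.9189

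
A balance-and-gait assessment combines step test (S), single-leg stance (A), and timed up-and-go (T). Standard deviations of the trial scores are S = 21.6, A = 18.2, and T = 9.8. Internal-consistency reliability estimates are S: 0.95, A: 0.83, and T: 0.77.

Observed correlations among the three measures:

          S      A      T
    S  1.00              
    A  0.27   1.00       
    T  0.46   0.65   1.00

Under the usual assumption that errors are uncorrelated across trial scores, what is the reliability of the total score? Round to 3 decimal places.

0.934

Var(S+A+T) = 21.6² + 18.2² + 9.8² + 2·[21.6·18.2·0.27 + 21.6·9.8·0.46 + 18.2·9.8·0.65] = 893.84 + 638.898 = 1532.74.
Under uncorrelated errors the observed covariances equal the true-score covariances, so only the own-variance terms attenuate.
True-score variance = [21.6²·0.95 + 18.2²·0.83 + 9.8²·0.77] + 638.898 = 792.112 + 638.898 = 1431.01.
Reliability = 1431.01 / 1532.74 = 0.934.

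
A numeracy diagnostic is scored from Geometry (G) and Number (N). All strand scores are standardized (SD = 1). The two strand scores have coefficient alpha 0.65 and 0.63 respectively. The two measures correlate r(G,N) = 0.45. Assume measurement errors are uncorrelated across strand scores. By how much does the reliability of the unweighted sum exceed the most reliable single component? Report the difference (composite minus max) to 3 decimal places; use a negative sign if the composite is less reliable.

Var(sum) = 2 + 0.9 = 2.9; true-score variance = 1.28 + 0.9 = 2.18; composite reliability = 0.7517.
Max component reliability = 0.6500.
Difference = 0.7517 − 0.6500 = 0.102.

0.102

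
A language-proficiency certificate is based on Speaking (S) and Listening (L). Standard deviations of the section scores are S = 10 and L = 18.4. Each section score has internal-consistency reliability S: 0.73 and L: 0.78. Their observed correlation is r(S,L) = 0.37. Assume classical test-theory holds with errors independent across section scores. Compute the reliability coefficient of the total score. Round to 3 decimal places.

0.823

Var(S+L) = 10² + 18.4² + 2·[10·18.4·0.37] = 438.56 + 136.16 = 574.72.
With uncorrelated errors the cross-covariances are all true-score covariance, so they carry over unchanged; only the diagonal terms shrink to ρᵢσᵢ².
True-score variance = [10²·0.73 + 18.4²·0.78] + 136.16 = 337.077 + 136.16 = 473.237.
Reliability = 473.237 / 574.72 = 0.823.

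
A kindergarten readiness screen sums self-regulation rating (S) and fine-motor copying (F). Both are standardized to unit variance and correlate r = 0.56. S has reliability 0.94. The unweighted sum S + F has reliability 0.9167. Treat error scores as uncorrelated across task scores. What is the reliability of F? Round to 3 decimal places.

0.800

Var(S+F) = 2 + 2·0.56 = 3.120.
True-score variance = ρ_S + ρ_F + 2·0.56, so 0.9167 = (0.94 + ρ_F + 1.12) / 3.120.
ρ_F = 0.9167·3.120 − 0.94 − 1.12 = 0.800.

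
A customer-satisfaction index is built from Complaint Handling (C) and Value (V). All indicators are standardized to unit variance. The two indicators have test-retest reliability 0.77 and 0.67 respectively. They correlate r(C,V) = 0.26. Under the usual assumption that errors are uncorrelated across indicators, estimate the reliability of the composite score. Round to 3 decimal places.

Var(C+V) = 2 + 2·[0.26] = 2 + 0.52 = 2.52.
Because errors are independent across components, Cov(Tᵢ,Tⱼ) = Cov(Xᵢ,Xⱼ); the off-diagonal part of the true-score variance is the same as above.
True-score variance = [0.77 + 0.67] + 0.52 = 1.44 + 0.52 = 1.96.
Reliability = 1.96 / 2.52 = 0.778.

0.778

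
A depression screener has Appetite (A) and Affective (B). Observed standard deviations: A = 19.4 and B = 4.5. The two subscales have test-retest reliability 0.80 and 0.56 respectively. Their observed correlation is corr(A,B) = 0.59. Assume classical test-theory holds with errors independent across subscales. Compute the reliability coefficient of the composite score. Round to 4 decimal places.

Var(A+B) = 19.4² + 4.5² + 2·[19.4·4.5·0.59] = 396.61 + 103.014 = 499.624.
With uncorrelated errors the cross-covariances are all true-score covariance, so they carry over unchanged; only the diagonal terms shrink to ρᵢσᵢ².
True-score variance = [19.4²·0.80 + 4.5²·0.56] + 103.014 = 312.428 + 103.014 = 415.442.
Reliability = 415.442 / 499.624 = 0.8315.

0.8315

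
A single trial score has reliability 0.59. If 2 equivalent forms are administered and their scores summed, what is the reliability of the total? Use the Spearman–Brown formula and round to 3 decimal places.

0.742

ρ_k = kρ / (1 + (k−1)ρ) = 2·0.59 / (1 + 1·0.59) = 1.180 / 1.590 = 0.742.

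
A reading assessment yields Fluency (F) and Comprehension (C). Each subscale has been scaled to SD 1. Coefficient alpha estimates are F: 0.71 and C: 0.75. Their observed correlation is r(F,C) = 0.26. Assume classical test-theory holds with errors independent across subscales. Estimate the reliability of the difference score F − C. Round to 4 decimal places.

0.6351

Var(F−C) = 1 + 1 − 2·0.26 = 2 − 0.52 = 1.48.
Because errors are independent across components, Cov(Tᵢ,Tⱼ) = Cov(Xᵢ,Xⱼ); the off-diagonal part of the true-score variance is the same as above.
True-score variance = [0.71 + 0.75] − 0.52 = 1.46 − 0.52 = 0.94.
Reliability = 0.94 / 1.48 = 0.6351.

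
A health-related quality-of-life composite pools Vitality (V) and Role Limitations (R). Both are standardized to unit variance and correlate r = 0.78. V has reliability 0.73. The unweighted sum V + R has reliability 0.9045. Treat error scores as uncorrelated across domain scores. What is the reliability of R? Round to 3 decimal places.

Var(V+R) = 2 + 2·0.78 = 3.560.
True-score variance = ρ_V + ρ_R + 2·0.78, so 0.9045 = (0.73 + ρ_R + 1.56) / 3.560.
ρ_R = 0.9045·3.560 − 0.73 − 1.56 = 0.930.

0.930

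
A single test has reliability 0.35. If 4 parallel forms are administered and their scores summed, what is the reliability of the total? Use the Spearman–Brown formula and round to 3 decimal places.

0.683

ρ_k = kρ / (1 + (k−1)ρ) = 4·0.35 / (1 + 3·0.35) = 1.400 / 2.050 = 0.683.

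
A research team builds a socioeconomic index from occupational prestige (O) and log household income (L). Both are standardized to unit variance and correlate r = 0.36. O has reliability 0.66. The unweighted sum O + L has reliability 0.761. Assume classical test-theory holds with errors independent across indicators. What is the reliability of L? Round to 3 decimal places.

0.690

Var(O+L) = 2 + 2·0.36 = 2.720.
True-score variance = ρ_O + ρ_L + 2·0.36, so 0.761 = (0.66 + ρ_L + 0.72) / 2.720.
ρ_L = 0.761·2.720 − 0.66 − 0.72 = 0.690.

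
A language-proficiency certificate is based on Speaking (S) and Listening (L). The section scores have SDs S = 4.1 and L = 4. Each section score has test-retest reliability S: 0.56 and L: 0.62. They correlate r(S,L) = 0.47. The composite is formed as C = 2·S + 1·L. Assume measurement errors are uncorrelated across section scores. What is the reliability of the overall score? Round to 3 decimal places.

Var(C) = 2²·4.1² + 4² + 2·[2·4.1·4·0.47] = 83.24 + 30.832 = 114.072.
Because errors are independent across components, Cov(Tᵢ,Tⱼ) = Cov(Xᵢ,Xⱼ); the off-diagonal part of the true-score variance is the same as above.
True-score variance = [2²·4.1²·0.56 + 4²·0.62] + 30.832 = 47.5744 + 30.832 = 78.4064.
Reliability = 78.4064 / 114.072 = 0.687.

0.687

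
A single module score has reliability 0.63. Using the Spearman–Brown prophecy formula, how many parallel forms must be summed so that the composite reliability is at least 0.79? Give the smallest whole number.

k ≥ ρ*(1−ρ₁)/(ρ₁(1−ρ*)) = 0.79·0.37 / (0.63·0.21) = 2.209.
Smallest integer k = 3.

3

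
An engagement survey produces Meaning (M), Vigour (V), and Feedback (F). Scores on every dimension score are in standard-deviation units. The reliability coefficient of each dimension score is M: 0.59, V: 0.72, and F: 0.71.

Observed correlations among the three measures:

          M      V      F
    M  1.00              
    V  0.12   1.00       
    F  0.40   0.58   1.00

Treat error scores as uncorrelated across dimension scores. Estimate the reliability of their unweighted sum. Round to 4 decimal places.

Var(M+V+F) = 3 + 2·[0.12 + 0.40 + 0.58] = 3 + 2.2 = 5.2.
With uncorrelated errors the cross-covariances are all true-score covariance, so they carry over unchanged; only the diagonal terms shrink to ρᵢσᵢ².
True-score variance = [0.59 + 0.72 + 0.71] + 2.2 = 2.02 + 2.2 = 4.22.
Reliability = 4.22 / 5.2 = 0.8115.

0.8115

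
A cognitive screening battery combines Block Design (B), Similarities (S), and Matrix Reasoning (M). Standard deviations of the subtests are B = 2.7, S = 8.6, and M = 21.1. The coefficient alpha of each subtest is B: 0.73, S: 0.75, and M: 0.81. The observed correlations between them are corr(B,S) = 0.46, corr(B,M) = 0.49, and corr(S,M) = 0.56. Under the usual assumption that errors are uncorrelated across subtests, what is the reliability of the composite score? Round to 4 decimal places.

0.8698

Var(B+S+M) = 2.7² + 8.6² + 21.1² + 2·[2.7·8.6·0.46 + 2.7·21.1·0.49 + 8.6·21.1·0.56] = 526.46 + 280.428 = 806.888.
With uncorrelated errors the cross-covariances are all true-score covariance, so they carry over unchanged; only the diagonal terms shrink to ρᵢσᵢ².
True-score variance = [2.7²·0.73 + 8.6²·0.75 + 21.1²·0.81] + 280.428 = 421.412 + 280.428 = 701.84.
Reliability = 701.84 / 806.888 = 0.8698.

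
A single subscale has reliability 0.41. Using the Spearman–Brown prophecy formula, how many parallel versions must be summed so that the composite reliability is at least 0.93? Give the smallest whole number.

20

k ≥ ρ*(1−ρ₁)/(ρ₁(1−ρ*)) = 0.93·0.59 / (0.41·0.07) = 19.118.
Smallest integer k = 20.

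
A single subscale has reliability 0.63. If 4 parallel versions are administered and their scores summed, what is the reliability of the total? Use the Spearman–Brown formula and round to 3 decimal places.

0.872

ρ_k = kρ / (1 + (k−1)ρ) = 4·0.63 / (1 + 3·0.63) = 2.520 / 2.890 = 0.872.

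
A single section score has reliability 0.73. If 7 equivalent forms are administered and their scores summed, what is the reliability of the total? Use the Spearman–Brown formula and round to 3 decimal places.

ρ_k = kρ / (1 + (k−1)ρ) = 7·0.73 / (1 + 6·0.73) = 5.110 / 5.380 = 0.950.

0.950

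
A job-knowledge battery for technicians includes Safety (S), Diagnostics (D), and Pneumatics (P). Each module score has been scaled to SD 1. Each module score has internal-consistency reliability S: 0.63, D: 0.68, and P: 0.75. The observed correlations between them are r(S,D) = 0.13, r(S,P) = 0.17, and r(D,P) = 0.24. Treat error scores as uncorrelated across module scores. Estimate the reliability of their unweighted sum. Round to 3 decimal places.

0.770

Var(S+D+P) = 3 + 2·[0.13 + 0.17 + 0.24] = 3 + 1.08 = 4.08.
Because errors are independent across components, Cov(Tᵢ,Tⱼ) = Cov(Xᵢ,Xⱼ); the off-diagonal part of the true-score variance is the same as above.
True-score variance = [0.63 + 0.68 + 0.75] + 1.08 = 2.06 + 1.08 = 3.14.
Reliability = 3.14 / 4.08 = 0.770.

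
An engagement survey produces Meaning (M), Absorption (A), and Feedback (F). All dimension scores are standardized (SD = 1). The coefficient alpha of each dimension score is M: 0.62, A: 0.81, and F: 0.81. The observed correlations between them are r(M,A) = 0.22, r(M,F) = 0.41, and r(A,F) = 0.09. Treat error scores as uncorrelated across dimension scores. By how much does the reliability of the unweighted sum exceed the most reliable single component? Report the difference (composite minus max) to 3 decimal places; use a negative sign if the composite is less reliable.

Var(sum) = 3 + 1.44 = 4.44; true-score variance = 2.24 + 1.44 = 3.68; composite reliability = 0.8288.
Max component reliability = 0.8100.
Difference = 0.8288 − 0.8100 = 0.019.

0.019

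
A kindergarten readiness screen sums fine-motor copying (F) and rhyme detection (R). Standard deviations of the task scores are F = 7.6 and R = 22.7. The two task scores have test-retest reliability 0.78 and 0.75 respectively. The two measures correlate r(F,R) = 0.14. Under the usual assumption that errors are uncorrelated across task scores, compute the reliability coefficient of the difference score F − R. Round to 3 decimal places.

Var(F−R) = 7.6² + 22.7² − 2·7.6·22.7·0.14 = 573.05 − 48.3056 = 524.744.
Under uncorrelated errors the observed covariances equal the true-score covariances, so only the own-variance terms attenuate.
True-score variance = [7.6²·0.78 + 22.7²·0.75] − 48.3056 = 431.52 − 48.3056 = 383.215.
Reliability = 383.215 / 524.744 = 0.730.

0.730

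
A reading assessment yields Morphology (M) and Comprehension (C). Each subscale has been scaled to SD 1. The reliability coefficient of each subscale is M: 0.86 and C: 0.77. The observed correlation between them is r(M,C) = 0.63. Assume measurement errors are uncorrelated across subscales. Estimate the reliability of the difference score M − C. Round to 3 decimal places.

0.500

Var(M−C) = 1 + 1 − 2·0.63 = 2 − 1.26 = 0.74.
Because errors are independent across components, Cov(Tᵢ,Tⱼ) = Cov(Xᵢ,Xⱼ); the off-diagonal part of the true-score variance is the same as above.
True-score variance = [0.86 + 0.77] − 1.26 = 1.63 − 1.26 = 0.37.
Reliability = 0.37 / 0.74 = 0.500.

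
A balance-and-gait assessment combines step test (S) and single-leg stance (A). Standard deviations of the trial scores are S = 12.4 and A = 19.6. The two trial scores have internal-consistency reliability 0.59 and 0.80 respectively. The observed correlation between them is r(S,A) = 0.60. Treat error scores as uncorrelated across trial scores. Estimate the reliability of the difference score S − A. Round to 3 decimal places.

Var(S−A) = 12.4² + 19.6² − 2·12.4·19.6·0.60 = 537.92 − 291.648 = 246.272.
Because errors are independent across components, Cov(Tᵢ,Tⱼ) = Cov(Xᵢ,Xⱼ); the off-diagonal part of the true-score variance is the same as above.
True-score variance = [12.4²·0.59 + 19.6²·0.80] − 291.648 = 398.046 − 291.648 = 106.398.
Reliability = 106.398 / 246.272 = 0.432.

0.432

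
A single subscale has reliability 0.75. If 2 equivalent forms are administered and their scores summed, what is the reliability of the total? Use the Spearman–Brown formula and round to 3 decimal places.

ρ_k = kρ / (1 + (k−1)ρ) = 2·0.75 / (1 + 1·0.75) = 1.500 / 1.750 = 0.857.

0.857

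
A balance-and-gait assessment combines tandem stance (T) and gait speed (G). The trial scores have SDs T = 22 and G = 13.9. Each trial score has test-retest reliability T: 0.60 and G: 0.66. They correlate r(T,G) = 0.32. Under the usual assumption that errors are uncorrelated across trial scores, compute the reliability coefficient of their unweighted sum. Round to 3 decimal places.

0.703

Var(T+G) = 22² + 13.9² + 2·[22·13.9·0.32] = 677.21 + 195.712 = 872.922.
Under uncorrelated errors the observed covariances equal the true-score covariances, so only the own-variance terms attenuate.
True-score variance = [22²·0.60 + 13.9²·0.66] + 195.712 = 417.919 + 195.712 = 613.631.
Reliability = 613.631 / 872.922 = 0.703.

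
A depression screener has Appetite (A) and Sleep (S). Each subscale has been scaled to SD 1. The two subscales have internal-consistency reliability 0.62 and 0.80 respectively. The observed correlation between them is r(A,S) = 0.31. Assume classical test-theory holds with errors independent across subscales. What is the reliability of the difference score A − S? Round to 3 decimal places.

Var(A−S) = 1 + 1 − 2·0.31 = 2 − 0.62 = 1.38.
Because errors are independent across components, Cov(Tᵢ,Tⱼ) = Cov(Xᵢ,Xⱼ); the off-diagonal part of the true-score variance is the same as above.
True-score variance = [0.62 + 0.80] − 0.62 = 1.42 − 0.62 = 0.8.
Reliability = 0.8 / 1.38 = 0.580.

0.580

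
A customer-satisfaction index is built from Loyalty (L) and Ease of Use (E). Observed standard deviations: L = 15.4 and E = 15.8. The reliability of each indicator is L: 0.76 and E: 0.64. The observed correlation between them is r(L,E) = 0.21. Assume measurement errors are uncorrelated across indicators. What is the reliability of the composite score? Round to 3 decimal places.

0.751

Var(L+E) = 15.4² + 15.8² + 2·[15.4·15.8·0.21] = 486.8 + 102.194 = 588.994.
With uncorrelated errors the cross-covariances are all true-score covariance, so they carry over unchanged; only the diagonal terms shrink to ρᵢσᵢ².
True-score variance = [15.4²·0.76 + 15.8²·0.64] + 102.194 = 340.011 + 102.194 = 442.206.
Reliability = 442.206 / 588.994 = 0.751.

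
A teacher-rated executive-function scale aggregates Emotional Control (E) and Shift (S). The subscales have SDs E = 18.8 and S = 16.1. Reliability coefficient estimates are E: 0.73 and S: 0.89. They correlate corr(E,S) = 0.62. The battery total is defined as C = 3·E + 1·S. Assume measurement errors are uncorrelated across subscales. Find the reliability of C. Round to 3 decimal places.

Var(C) = 3²·18.8² + 16.1² + 2·[3·18.8·16.1·0.62] = 3440.17 + 1125.97 = 4566.14.
With uncorrelated errors the cross-covariances are all true-score covariance, so they carry over unchanged; only the diagonal terms shrink to ρᵢσᵢ².
True-score variance = [3²·18.8²·0.73 + 16.1²·0.89] + 1125.97 = 2552.8 + 1125.97 = 3678.77.
Reliability = 3678.77 / 4566.14 = 0.806.

0.806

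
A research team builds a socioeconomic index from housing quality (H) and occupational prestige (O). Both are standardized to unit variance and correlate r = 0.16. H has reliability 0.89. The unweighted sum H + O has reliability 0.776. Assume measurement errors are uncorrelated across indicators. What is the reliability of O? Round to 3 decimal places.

Var(H+O) = 2 + 2·0.16 = 2.320.
True-score variance = ρ_H + ρ_O + 2·0.16, so 0.776 = (0.89 + ρ_O + 0.32) / 2.320.
ρ_O = 0.776·2.320 − 0.89 − 0.32 = 0.590.

0.590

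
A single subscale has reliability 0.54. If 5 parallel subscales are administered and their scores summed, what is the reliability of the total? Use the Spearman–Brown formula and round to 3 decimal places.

0.854

ρ_k = kρ / (1 + (k−1)ρ) = 5·0.54 / (1 + 4·0.54) = 2.700 / 3.160 = 0.854.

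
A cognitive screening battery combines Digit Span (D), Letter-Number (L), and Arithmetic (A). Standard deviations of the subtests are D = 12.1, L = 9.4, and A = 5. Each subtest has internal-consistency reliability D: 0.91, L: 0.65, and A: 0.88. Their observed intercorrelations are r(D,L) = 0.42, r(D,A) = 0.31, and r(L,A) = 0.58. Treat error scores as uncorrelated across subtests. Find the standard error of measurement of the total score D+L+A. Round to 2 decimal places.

6.86

Var(total) = 259.77 + 187.572 = 447.342.
True-score variance = 212.667 + 187.572 = 400.239, so reliability = 0.8947.
Error variance = 447.342 − 400.239 = 47.1029; SEM = √47.1029 = 6.86.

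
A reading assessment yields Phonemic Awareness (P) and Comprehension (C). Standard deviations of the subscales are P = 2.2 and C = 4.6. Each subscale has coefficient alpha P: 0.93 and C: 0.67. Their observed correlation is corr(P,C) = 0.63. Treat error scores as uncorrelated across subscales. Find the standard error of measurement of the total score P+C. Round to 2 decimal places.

Var(total) = 26 + 12.7512 = 38.7512.
True-score variance = 18.6784 + 12.7512 = 31.4296, so reliability = 0.8111.
Error variance = 38.7512 − 31.4296 = 7.3216; SEM = √7.3216 = 2.71.

2.71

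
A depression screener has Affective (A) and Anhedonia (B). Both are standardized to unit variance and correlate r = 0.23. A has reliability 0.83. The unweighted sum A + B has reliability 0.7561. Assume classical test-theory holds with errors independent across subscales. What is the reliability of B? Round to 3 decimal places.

Var(A+B) = 2 + 2·0.23 = 2.460.
True-score variance = ρ_A + ρ_B + 2·0.23, so 0.7561 = (0.83 + ρ_B + 0.46) / 2.460.
ρ_B = 0.7561·2.460 − 0.83 − 0.46 = 0.570.

0.570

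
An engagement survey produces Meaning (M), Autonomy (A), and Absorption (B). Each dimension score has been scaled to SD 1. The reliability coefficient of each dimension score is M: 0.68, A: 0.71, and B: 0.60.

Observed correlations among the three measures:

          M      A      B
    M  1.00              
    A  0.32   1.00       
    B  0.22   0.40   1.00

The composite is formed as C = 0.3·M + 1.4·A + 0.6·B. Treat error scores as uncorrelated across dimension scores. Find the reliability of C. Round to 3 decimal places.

0.784

Var(C) = 0.3² + 1.4² + 0.6² + 2·[0.42·0.32 + 0.18·0.22 + 0.84·0.40] = 2.41 + 1.02 = 3.43.
Because errors are independent across components, Cov(Tᵢ,Tⱼ) = Cov(Xᵢ,Xⱼ); the off-diagonal part of the true-score variance is the same as above.
True-score variance = [0.3²·0.68 + 1.4²·0.71 + 0.6²·0.60] + 1.02 = 1.6688 + 1.02 = 2.6888.
Reliability = 2.6888 / 3.43 = 0.784.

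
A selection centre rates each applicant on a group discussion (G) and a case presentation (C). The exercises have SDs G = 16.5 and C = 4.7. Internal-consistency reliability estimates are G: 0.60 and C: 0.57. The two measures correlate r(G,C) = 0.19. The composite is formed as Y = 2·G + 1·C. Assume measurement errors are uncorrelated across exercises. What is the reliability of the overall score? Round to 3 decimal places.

0.620

Var(Y) = 2²·16.5² + 4.7² + 2·[2·16.5·4.7·0.19] = 1111.09 + 58.938 = 1170.03.
Because errors are independent across components, Cov(Tᵢ,Tⱼ) = Cov(Xᵢ,Xⱼ); the off-diagonal part of the true-score variance is the same as above.
True-score variance = [2²·16.5²·0.60 + 4.7²·0.57] + 58.938 = 665.991 + 58.938 = 724.929.
Reliability = 724.929 / 1170.03 = 0.620.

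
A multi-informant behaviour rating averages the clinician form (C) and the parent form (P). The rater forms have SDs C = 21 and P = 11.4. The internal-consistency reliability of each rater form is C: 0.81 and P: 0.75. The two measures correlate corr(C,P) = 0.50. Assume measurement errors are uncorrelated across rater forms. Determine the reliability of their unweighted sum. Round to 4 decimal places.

0.8565

Var(C+P) = 21² + 11.4² + 2·[21·11.4·0.50] = 570.96 + 239.4 = 810.36.
Because errors are independent across components, Cov(Tᵢ,Tⱼ) = Cov(Xᵢ,Xⱼ); the off-diagonal part of the true-score variance is the same as above.
True-score variance = [21²·0.81 + 11.4²·0.75] + 239.4 = 454.68 + 239.4 = 694.08.
Reliability = 694.08 / 810.36 = 0.8565.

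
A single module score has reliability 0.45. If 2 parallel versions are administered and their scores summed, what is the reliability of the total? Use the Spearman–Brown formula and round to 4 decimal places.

ρ_k = kρ / (1 + (k−1)ρ) = 2·0.45 / (1 + 1·0.45) = 0.900 / 1.450 = 0.6207.

0.6207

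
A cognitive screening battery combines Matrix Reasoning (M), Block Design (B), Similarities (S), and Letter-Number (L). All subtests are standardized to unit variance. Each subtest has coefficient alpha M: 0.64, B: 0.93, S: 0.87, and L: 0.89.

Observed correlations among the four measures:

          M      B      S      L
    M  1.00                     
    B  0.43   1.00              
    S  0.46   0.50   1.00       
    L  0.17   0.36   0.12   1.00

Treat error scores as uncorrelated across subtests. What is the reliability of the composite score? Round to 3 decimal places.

Var(M+B+S+L) = 4 + 2·[0.43 + 0.46 + 0.17 + 0.50 + 0.36 + 0.12] = 4 + 4.08 = 8.08.
Because errors are independent across components, Cov(Tᵢ,Tⱼ) = Cov(Xᵢ,Xⱼ); the off-diagonal part of the true-score variance is the same as above.
True-score variance = [0.64 + 0.93 + 0.87 + 0.89] + 4.08 = 3.33 + 4.08 = 7.41.
Reliability = 7.41 / 8.08 = 0.917.

0.917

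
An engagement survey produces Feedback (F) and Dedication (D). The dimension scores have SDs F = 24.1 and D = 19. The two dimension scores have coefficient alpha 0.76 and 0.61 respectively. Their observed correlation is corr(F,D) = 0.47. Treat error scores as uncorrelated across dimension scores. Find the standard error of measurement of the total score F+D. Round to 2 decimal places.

16.74

Var(total) = 941.81 + 430.426 = 1372.24.
True-score variance = 661.626 + 430.426 = 1092.05, so reliability = 0.7958.
Error variance = 1372.24 − 1092.05 = 280.184; SEM = √280.184 = 16.74.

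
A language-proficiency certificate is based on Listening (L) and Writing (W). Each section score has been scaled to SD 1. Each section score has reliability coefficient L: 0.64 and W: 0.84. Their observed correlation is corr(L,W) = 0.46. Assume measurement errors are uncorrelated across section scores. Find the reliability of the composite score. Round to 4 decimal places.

0.8219

Var(L+W) = 2 + 2·[0.46] = 2 + 0.92 = 2.92.
With uncorrelated errors the cross-covariances are all true-score covariance, so they carry over unchanged; only the diagonal terms shrink to ρᵢσᵢ².
True-score variance = [0.64 + 0.84] + 0.92 = 1.48 + 0.92 = 2.4.
Reliability = 2.4 / 2.92 = 0.8219.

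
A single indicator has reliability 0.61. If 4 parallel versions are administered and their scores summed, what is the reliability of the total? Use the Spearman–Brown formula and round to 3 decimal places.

ρ_k = kρ / (1 + (k−1)ρ) = 4·0.61 / (1 + 3·0.61) = 2.440 / 2.830 = 0.862.

0.862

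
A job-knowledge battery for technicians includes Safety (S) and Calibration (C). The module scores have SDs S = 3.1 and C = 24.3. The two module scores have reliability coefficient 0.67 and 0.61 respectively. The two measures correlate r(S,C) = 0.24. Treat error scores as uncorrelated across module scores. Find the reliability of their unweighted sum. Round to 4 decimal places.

Var(S+C) = 3.1² + 24.3² + 2·[3.1·24.3·0.24] = 600.1 + 36.1584 = 636.258.
Because errors are independent across components, Cov(Tᵢ,Tⱼ) = Cov(Xᵢ,Xⱼ); the off-diagonal part of the true-score variance is the same as above.
True-score variance = [3.1²·0.67 + 24.3²·0.61] + 36.1584 = 366.638 + 36.1584 = 402.796.
Reliability = 402.796 / 636.258 = 0.6331.

0.6331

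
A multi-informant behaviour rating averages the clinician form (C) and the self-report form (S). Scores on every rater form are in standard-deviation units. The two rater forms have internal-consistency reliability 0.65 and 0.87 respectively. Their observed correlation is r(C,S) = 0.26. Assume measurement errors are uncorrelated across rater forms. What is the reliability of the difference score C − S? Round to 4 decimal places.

Var(C−S) = 1 + 1 − 2·0.26 = 2 − 0.52 = 1.48.
Because errors are independent across components, Cov(Tᵢ,Tⱼ) = Cov(Xᵢ,Xⱼ); the off-diagonal part of the true-score variance is the same as above.
True-score variance = [0.65 + 0.87] − 0.52 = 1.52 − 0.52 = 1.
Reliability = 1 / 1.48 = 0.6757.

0.6757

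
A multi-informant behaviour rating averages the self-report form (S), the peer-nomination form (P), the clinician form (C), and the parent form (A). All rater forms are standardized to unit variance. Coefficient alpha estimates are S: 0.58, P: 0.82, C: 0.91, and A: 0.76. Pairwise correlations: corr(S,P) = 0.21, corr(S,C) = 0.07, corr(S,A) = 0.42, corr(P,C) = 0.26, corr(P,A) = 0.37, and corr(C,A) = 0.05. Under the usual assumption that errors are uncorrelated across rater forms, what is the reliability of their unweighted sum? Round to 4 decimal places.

0.8624

Var(S+P+C+A) = 4 + 2·[0.21 + 0.07 + 0.42 + 0.26 + 0.37 + 0.05] = 4 + 2.76 = 6.76.
With uncorrelated errors the cross-covariances are all true-score covariance, so they carry over unchanged; only the diagonal terms shrink to ρᵢσᵢ².
True-score variance = [0.58 + 0.82 + 0.91 + 0.76] + 2.76 = 3.07 + 2.76 = 5.83.
Reliability = 5.83 / 6.76 = 0.8624.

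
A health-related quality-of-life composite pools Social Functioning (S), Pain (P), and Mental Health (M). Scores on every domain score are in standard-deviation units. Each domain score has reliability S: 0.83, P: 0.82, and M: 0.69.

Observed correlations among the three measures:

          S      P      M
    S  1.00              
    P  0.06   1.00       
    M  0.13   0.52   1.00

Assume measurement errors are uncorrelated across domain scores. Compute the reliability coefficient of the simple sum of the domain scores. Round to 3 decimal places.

0.851

Var(S+P+M) = 3 + 2·[0.06 + 0.13 + 0.52] = 3 + 1.42 = 4.42.
Under uncorrelated errors the observed covariances equal the true-score covariances, so only the own-variance terms attenuate.
True-score variance = [0.83 + 0.82 + 0.69] + 1.42 = 2.34 + 1.42 = 3.76.
Reliability = 3.76 / 4.42 = 0.851.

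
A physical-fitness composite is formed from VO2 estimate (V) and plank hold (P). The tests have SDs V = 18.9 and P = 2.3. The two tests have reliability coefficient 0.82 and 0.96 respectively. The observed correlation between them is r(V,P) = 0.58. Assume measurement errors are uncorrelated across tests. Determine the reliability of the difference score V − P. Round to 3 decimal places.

Var(V−P) = 18.9² + 2.3² − 2·18.9·2.3·0.58 = 362.5 − 50.4252 = 312.075.
Because errors are independent across components, Cov(Tᵢ,Tⱼ) = Cov(Xᵢ,Xⱼ); the off-diagonal part of the true-score variance is the same as above.
True-score variance = [18.9²·0.82 + 2.3²·0.96] − 50.4252 = 297.991 − 50.4252 = 247.565.
Reliability = 247.565 / 312.075 = 0.793.

0.793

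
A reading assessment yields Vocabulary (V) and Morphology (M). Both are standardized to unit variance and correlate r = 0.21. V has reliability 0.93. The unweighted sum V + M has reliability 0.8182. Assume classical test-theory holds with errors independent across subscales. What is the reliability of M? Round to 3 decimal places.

0.630

Var(V+M) = 2 + 2·0.21 = 2.420.
True-score variance = ρ_V + ρ_M + 2·0.21, so 0.8182 = (0.93 + ρ_M + 0.42) / 2.420.
ρ_M = 0.8182·2.420 − 0.93 − 0.42 = 0.630.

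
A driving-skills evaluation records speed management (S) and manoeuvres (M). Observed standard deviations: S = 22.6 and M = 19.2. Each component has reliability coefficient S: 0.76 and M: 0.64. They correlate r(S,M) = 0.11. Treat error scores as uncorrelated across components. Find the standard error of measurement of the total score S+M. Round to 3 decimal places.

Var(total) = 879.4 + 95.4624 = 974.862.
True-score variance = 624.107 + 95.4624 = 719.57, so reliability = 0.7381.
Error variance = 974.862 − 719.57 = 255.293; SEM = √255.293 = 15.978.

15.978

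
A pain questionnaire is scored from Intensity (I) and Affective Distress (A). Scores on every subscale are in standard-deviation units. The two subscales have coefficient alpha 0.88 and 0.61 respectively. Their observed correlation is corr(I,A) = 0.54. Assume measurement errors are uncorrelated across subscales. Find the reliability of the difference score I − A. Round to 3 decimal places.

Var(I−A) = 1 + 1 − 2·0.54 = 2 − 1.08 = 0.92.
Because errors are independent across components, Cov(Tᵢ,Tⱼ) = Cov(Xᵢ,Xⱼ); the off-diagonal part of the true-score variance is the same as above.
True-score variance = [0.88 + 0.61] − 1.08 = 1.49 − 1.08 = 0.41.
Reliability = 0.41 / 0.92 = 0.446.

0.446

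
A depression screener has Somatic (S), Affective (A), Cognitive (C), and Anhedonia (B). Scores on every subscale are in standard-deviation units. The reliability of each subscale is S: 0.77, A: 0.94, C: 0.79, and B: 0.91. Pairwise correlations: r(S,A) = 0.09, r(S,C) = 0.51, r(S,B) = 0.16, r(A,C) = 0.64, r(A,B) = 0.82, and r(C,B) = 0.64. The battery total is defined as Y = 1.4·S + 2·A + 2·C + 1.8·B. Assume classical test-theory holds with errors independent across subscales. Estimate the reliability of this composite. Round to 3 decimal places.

0.945

Var(Y) = 1.4² + 2² + 2² + 1.8² + 2·[2.8·0.09 + 2.8·0.51 + 2.52·0.16 + 4·0.64 + 3.6·0.82 + 3.6·0.64] = 13.2 + 19.7984 = 32.9984.
With uncorrelated errors the cross-covariances are all true-score covariance, so they carry over unchanged; only the diagonal terms shrink to ρᵢσᵢ².
True-score variance = [1.4²·0.77 + 2²·0.94 + 2²·0.79 + 1.8²·0.91] + 19.7984 = 11.3776 + 19.7984 = 31.176.
Reliability = 31.176 / 32.9984 = 0.945.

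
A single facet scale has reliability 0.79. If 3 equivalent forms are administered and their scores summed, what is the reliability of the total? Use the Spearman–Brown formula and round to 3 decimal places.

0.919

ρ_k = kρ / (1 + (k−1)ρ) = 3·0.79 / (1 + 2·0.79) = 2.370 / 2.580 = 0.919.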